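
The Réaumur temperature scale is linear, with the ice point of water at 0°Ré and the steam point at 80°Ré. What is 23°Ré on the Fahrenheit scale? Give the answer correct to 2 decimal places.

83.75°F

Linear interpolation between the fixed points: C = (23 - 0) × 100 / (80 - 0) = 28.7500°C.
Then 28.7500 × 1.8 + 32 = 83.75°F.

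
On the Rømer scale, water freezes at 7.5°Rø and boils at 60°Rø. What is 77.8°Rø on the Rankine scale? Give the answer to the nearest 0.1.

Linear interpolation between the fixed points: C = (77.8 - 7.5) × 100 / (60 - 7.5) = 133.9048°C.
Then 133.9048 × 1.8 + 491.67 = 732.7°R.

732.7°R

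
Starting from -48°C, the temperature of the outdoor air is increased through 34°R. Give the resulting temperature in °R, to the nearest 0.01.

439.27°R

The 34°R change is an interval, so only the factor 5/9 applies: +34 × 5/9 = +18.8889°C.
Final Celsius temperature: -48.0000 + 18.8889 = -29.1111°C.
In Rankine: -29.1111 × 1.8 + 491.67 = 439.27°R.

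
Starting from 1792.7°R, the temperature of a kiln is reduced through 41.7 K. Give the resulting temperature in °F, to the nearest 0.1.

1258.0°F

Initial temperature in Celsius: (1792.7 - 491.67) × 5/9 = 722.7944°C.
The 41.7 K change is an interval; Kelvin and Celsius degrees are the same size, so ΔC = -41.7°C.
Final Celsius temperature: 722.7944 - 41.7000 = 681.0944°C.
In Fahrenheit: 681.0944 × 1.8 + 32 = 1258.0°F.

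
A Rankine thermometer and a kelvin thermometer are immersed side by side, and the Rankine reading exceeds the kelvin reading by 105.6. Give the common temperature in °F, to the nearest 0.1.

Let x be the Rankine reading; then the kelvin reading is 5/9·x.
(5/9·x) - x = -105.6  ⇒  (-4/9)·x = -105.6  ⇒  x = 237.6000°R.
In Celsius: (237.6 - 491.67) × 5/9 = -141.1500°C.
In Fahrenheit: -141.1500 × 1.8 + 32 = -222.1°F.

-222.1°F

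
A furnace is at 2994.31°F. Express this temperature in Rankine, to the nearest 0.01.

3453.98°R

In Celsius: (2994.31 - 32) × 5/9 = 1645.7278°C.
In Rankine: 1645.7278 × 1.8 + 491.67 = 3453.98°R.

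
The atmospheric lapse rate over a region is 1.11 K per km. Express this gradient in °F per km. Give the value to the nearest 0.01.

The quantity depends on a temperature interval, so only the ratio of degree sizes applies; the offset between the scales is irrelevant.
A change of 1 K is a change of 1.8°F, so 1.11 × 1.8 = 2.00.

2.00 °F/km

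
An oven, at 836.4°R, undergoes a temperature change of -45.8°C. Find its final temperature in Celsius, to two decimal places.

Initial temperature in Celsius: (836.4 - 491.67) × 5/9 = 191.5167°C.
Final Celsius temperature: 191.5167 - 45.8000 = 145.7167°C.

145.72°C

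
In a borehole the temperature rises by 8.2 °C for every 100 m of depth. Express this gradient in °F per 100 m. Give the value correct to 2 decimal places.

Since only a temperature interval is involved, the additive offset between the scales drops out.
A change of 1°C is a change of 1.8°F, so 8.2 × 1.8 = 14.76.

14.76 °F/100 m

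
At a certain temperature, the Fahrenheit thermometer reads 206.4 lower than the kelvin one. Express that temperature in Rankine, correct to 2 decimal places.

Let x be the kelvin reading; then the Fahrenheit reading is 1.8·x - 459.67.
(1.8·x - 459.67) - x = -206.4  ⇒  (0.8)·x = 253.27  ⇒  x = 316.5875 K.
In Celsius: 316.5875 - 273.15 = 43.4375°C.
In Rankine: 43.4375 × 1.8 + 491.67 = 569.86°R.

569.86°R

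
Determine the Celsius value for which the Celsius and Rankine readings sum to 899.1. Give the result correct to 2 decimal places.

Let C be the Celsius reading. The Rankine reading is R = 1.8·C + 491.67.
Require C + R = 899.1: (2.8)·C + 491.67 = 899.1.
C = (899.1 - 491.67) / (2.8) = 145.51.

145.51°C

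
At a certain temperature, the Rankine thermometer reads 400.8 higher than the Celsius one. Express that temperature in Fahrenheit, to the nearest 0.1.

Let x be the Celsius reading; then the Rankine reading is 1.8·x + 491.67.
(1.8·x + 491.67) - x = 400.8  ⇒  (0.8)·x = -90.87  ⇒  x = -113.5875°C.
In Fahrenheit: -113.5875 × 1.8 + 32 = -172.5°F.

-172.5°F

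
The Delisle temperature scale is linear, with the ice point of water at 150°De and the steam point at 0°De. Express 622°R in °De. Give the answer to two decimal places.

First in Celsius: (622 - 491.67) × 5/9 = 72.4056°C.
Linearly onto the Delisle scale: 150 + (72.4056 / 100) × (0 - 150) = 41.39°De.

41.39°De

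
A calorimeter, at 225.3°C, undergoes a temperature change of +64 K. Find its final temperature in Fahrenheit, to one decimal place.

The 64 K change is an interval; Kelvin and Celsius degrees are the same size, so ΔC = +64°C.
Final Celsius temperature: 225.3000 + 64.0000 = 289.3000°C.
In Fahrenheit: 289.3000 × 1.8 + 32 = 552.7°F.

552.7°F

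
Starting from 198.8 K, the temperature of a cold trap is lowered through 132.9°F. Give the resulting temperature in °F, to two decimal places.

Initial temperature in Celsius: 198.8 - 273.15 = -74.3500°C.
The 132.9°F change is an interval, so only the factor 5/9 applies: -132.9 × 5/9 = -73.8333°C.
Final Celsius temperature: -74.3500 - 73.8333 = -148.1833°C.
In Fahrenheit: -148.1833 × 1.8 + 32 = -234.73°F.

-234.73°F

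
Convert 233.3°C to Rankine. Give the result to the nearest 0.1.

In Rankine: 233.3000 × 1.8 + 491.67 = 911.6°R.

911.6°R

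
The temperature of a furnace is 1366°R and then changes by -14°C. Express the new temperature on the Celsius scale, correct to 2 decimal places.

Initial temperature in Celsius: (1366 - 491.67) × 5/9 = 485.7389°C.
Final Celsius temperature: 485.7389 - 14.0000 = 471.7389°C.

471.74°C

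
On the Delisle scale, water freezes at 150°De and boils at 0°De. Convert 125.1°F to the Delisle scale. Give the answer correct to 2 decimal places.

72.42°De

First in Celsius: (125.1 - 32) × 5/9 = 51.7222°C.
Linearly onto the Delisle scale: 150 + (51.7222 / 100) × (0 - 150) = 72.42°De.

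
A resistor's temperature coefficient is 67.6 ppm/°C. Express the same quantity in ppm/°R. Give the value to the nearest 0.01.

Since only a temperature interval is involved, the additive offset between the scales drops out.
A change of 1°R is a change of 5/9°C, so per °R the value is 67.6 × 5/9 = 37.56.

37.56 ppm/°R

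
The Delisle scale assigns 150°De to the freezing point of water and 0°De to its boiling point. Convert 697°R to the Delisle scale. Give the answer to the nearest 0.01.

First in Celsius: (697 - 491.67) × 5/9 = 114.0722°C.
Linearly onto the Delisle scale: 150 + (114.0722 / 100) × (0 - 150) = -21.11°De.

-21.11°De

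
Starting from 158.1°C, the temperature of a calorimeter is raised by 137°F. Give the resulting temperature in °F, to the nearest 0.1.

The 137°F change is an interval, so only the factor 5/9 applies: +137 × 5/9 = +76.1111°C.
Final Celsius temperature: 158.1000 + 76.1111 = 234.2111°C.
In Fahrenheit: 234.2111 × 1.8 + 32 = 453.6°F.

453.6°F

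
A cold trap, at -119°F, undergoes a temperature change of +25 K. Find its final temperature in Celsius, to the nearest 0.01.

-58.89°C

Initial temperature in Celsius: (-119 - 32) × 5/9 = -83.8889°C.
The 25 K change is an interval; Kelvin and Celsius degrees are the same size, so ΔC = +25°C.
Final Celsius temperature: -83.8889 + 25.0000 = -58.8889°C.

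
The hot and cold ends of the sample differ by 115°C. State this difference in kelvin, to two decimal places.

Celsius and kelvin degrees are the same size, so the interval is unchanged: 115.00.

115.00 K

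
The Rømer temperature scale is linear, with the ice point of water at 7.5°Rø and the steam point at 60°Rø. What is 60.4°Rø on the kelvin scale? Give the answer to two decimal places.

373.91 K

Linear interpolation between the fixed points: C = (60.4 - 7.5) × 100 / (60 - 7.5) = 100.7619°C.
Then 100.7619 + 273.15 = 373.91 K.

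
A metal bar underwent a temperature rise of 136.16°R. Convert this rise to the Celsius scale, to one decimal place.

75.6°C

An interval of 1°R corresponds to 5/9°C.
136.16 × 5/9 = 75.6.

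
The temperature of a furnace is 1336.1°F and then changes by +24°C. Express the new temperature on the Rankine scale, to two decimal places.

Initial temperature in Celsius: (1336.1 - 32) × 5/9 = 724.5000°C.
Final Celsius temperature: 724.5000 + 24.0000 = 748.5000°C.
In Rankine: 748.5000 × 1.8 + 491.67 = 1838.97°R.

1838.97°R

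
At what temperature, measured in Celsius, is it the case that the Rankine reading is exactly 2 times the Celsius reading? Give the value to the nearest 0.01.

2458.35°C

Let C be the Celsius reading. The Rankine reading is R = 1.8·C + 491.67.
Require R = 2·C: 1.8·C + 491.67 = 2·C.
(-0.2)·C = -491.67  ⇒  C = 2458.35.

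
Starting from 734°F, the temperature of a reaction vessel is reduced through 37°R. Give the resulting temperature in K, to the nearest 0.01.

Initial temperature in Celsius: (734 - 32) × 5/9 = 390.0000°C.
The 37°R change is an interval, so only the factor 5/9 applies: -37 × 5/9 = -20.5556°C.
Final Celsius temperature: 390.0000 - 20.5556 = 369.4444°C.
In kelvin: 369.4444 + 273.15 = 642.59 K.

642.59 K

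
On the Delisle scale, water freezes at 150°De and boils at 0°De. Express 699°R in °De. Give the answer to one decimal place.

-22.8°De

First in Celsius: (699 - 491.67) × 5/9 = 115.1833°C.
Linearly onto the Delisle scale: 150 + (115.1833 / 100) × (0 - 150) = -22.8°De.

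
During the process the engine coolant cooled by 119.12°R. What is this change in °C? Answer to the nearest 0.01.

66.18°C

Only the scale ratio 5/9 matters for a change in temperature.
119.12 × 5/9 = 66.18.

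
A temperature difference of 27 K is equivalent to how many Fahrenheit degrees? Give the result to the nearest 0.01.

48.60°F

An interval of 1 K corresponds to 1.8°F.
27 × 1.8 = 48.60.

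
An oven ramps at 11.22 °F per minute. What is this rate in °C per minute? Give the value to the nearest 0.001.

Since only a temperature interval is involved, the additive offset between the scales drops out.
A change of 1°F is a change of 5/9°C, so 11.22 × 5/9 = 6.233.

6.233 °C/minute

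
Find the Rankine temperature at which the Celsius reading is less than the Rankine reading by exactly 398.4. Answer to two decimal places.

Let R be the Rankine reading. The Celsius reading is C = 5/9·R - 273.15.
Require C - R = -398.4: (-4/9)·R - 273.15 = -398.4.
R = (-398.4 + 273.15) / (-4/9) = 281.81.

281.81°R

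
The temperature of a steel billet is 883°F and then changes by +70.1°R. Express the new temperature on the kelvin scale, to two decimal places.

784.87 K

Initial temperature in Celsius: (883 - 32) × 5/9 = 472.7778°C.
The 70.1°R change is an interval, so only the factor 5/9 applies: +70.1 × 5/9 = +38.9444°C.
Final Celsius temperature: 472.7778 + 38.9444 = 511.7222°C.
In kelvin: 511.7222 + 273.15 = 784.87 K.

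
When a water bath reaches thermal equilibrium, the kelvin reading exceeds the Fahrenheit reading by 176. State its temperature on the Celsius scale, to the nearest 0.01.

81.44°C

Let x be the Fahrenheit reading; then the kelvin reading is 5/9·x + 255.372.
(5/9·x + 255.372) - x = 176  ⇒  (-4/9)·x = -79.3722  ⇒  x = 178.5875°F.
In Celsius: (178.5875 - 32) × 5/9 = 81.44°C.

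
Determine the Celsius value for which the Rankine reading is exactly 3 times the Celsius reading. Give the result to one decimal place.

409.7°C

Let C be the Celsius reading. The Rankine reading is R = 1.8·C + 491.67.
Require R = 3·C: 1.8·C + 491.67 = 3·C.
(-1.2)·C = -491.67  ⇒  C = 409.7.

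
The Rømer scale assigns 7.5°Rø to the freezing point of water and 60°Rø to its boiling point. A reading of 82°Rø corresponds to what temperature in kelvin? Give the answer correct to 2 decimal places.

Linear interpolation between the fixed points: C = (82 - 7.5) × 100 / (60 - 7.5) = 141.9048°C.
Then 141.9048 + 273.15 = 415.05 K.

415.05 K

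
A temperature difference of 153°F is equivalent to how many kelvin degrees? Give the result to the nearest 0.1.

85.0 K

Only the scale ratio 5/9 matters for a change in temperature.
153 × 5/9 = 85.0.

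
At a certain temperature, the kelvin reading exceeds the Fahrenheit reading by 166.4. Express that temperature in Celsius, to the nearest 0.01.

93.44°C

Let x be the Fahrenheit reading; then the kelvin reading is 5/9·x + 255.372.
(5/9·x + 255.372) - x = 166.4  ⇒  (-4/9)·x = -88.9722  ⇒  x = 200.1875°F.
In Celsius: (200.1875 - 32) × 5/9 = 93.44°C.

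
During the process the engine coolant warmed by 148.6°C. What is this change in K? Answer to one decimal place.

148.6 K

Celsius and kelvin degrees are the same size, so the interval is unchanged: 148.6.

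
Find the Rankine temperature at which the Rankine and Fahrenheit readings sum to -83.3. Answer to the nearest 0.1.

188.2°R

Let R be the Rankine reading. The Fahrenheit reading is F = 1·R - 459.67.
Require R + F = -83.3: (2)·R - 459.67 = -83.3.
R = (-83.3 + 459.67) / (2) = 188.2.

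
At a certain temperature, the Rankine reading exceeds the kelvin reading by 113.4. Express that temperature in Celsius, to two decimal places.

-131.40°C

Let x be the kelvin reading; then the Rankine reading is 1.8·x.
(1.8·x) - x = 113.4  ⇒  (0.8)·x = 113.4  ⇒  x = 141.7500 K.
In Celsius: 141.75 - 273.15 = -131.40°C.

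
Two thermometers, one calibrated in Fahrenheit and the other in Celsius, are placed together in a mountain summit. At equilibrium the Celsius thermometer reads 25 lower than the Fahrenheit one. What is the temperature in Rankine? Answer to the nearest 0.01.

475.92°R

Let x be the Fahrenheit reading; then the Celsius reading is 5/9·x - 17.7778.
(5/9·x - 17.7778) - x = -25  ⇒  (-4/9)·x = -65/9  ⇒  x = 16.2500°F.
In Celsius: (16.25 - 32) × 5/9 = -8.7500°C.
In Rankine: -8.7500 × 1.8 + 491.67 = 475.92°R.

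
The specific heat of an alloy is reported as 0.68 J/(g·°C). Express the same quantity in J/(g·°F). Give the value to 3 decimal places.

Since only a temperature interval is involved, the additive offset between the scales drops out.
A change of 1°F is a change of 5/9°C, so per °F the value is 0.68 × 5/9 = 0.378.

0.378 J/(g·°F)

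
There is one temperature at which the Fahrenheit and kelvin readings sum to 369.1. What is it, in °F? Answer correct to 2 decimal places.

Let F be the Fahrenheit reading. The kelvin reading is K = 5/9·F + 255.372.
Require F + K = 369.1: (14/9)·F + 255.372 = 369.1.
F = (369.1 - 255.372) / (14/9) = 73.11.

73.11°F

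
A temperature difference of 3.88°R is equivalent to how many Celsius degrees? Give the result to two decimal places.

For a temperature interval the offset drops out; only the factor 5/9 applies.
3.88 × 5/9 = 2.16.

2.16°C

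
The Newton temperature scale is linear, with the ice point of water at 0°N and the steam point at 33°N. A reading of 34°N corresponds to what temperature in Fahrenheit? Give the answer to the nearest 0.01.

Linear interpolation between the fixed points: C = (34 - 0) × 100 / (33 - 0) = 103.0303°C.
Then 103.0303 × 1.8 + 32 = 217.45°F.

217.45°F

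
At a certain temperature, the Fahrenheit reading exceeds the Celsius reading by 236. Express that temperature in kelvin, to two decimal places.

Let x be the Celsius reading; then the Fahrenheit reading is 1.8·x + 32.
(1.8·x + 32) - x = 236  ⇒  (0.8)·x = 204  ⇒  x = 255.0000°C.
In kelvin: 255.0000 + 273.15 = 528.15 K.

528.15 K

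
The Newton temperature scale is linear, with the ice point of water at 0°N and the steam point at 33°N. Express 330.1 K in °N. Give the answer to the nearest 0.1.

18.8°N

First in Celsius: 330.1 - 273.15 = 56.9500°C.
Linearly onto the Newton scale: 0 + (56.9500 / 100) × (33 - 0) = 18.8°N.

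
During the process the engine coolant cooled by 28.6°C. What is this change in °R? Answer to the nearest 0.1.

For a temperature interval the offset drops out; only the factor 1.8 applies.
28.6 × 1.8 = 51.5.

51.5°R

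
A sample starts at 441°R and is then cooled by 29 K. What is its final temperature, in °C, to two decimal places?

Initial temperature in Celsius: (441 - 491.67) × 5/9 = -28.1500°C.
The 29 K change is an interval; Kelvin and Celsius degrees are the same size, so ΔC = -29°C.
Final Celsius temperature: -28.1500 - 29.0000 = -57.1500°C.

-57.15°C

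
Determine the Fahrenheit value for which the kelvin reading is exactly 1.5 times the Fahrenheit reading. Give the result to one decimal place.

270.4°F

Let F be the Fahrenheit reading. The kelvin reading is K = 5/9·F + 255.372.
Require K = 1.5·F: 5/9·F + 255.372 = 1.5·F.
(-17/18)·F = -255.372  ⇒  F = 270.4.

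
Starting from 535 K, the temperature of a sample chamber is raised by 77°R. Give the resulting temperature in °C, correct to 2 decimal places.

304.63°C

Initial temperature in Celsius: 535 - 273.15 = 261.8500°C.
The 77°R change is an interval, so only the factor 5/9 applies: +77 × 5/9 = +42.7778°C.
Final Celsius temperature: 261.8500 + 42.7778 = 304.6278°C.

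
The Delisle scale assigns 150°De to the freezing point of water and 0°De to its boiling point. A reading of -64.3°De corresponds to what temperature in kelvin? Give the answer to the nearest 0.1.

Linear interpolation between the fixed points: C = (-64.3 - 150) × 100 / (0 - 150) = 142.8667°C.
Then 142.8667 + 273.15 = 416.0 K.

416.0 K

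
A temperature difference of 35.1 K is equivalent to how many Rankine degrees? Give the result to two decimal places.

63.18°R

An interval of 1 K corresponds to 1.8°R.
35.1 × 1.8 = 63.18.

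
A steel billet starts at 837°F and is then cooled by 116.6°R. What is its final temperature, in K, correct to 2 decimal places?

655.59 K

Initial temperature in Celsius: (837 - 32) × 5/9 = 447.2222°C.
The 116.6°R change is an interval, so only the factor 5/9 applies: -116.6 × 5/9 = -64.7778°C.
Final Celsius temperature: 447.2222 - 64.7778 = 382.4444°C.
In kelvin: 382.4444 + 273.15 = 655.59 K.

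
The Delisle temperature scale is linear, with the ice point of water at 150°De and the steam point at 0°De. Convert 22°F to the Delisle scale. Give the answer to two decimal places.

First in Celsius: (22 - 32) × 5/9 = -5.5556°C.
Linearly onto the Delisle scale: 150 + (-5.5556 / 100) × (0 - 150) = 158.33°De.

158.33°De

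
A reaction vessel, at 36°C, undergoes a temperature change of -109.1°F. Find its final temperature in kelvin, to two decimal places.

248.54 K

The 109.1°F change is an interval, so only the factor 5/9 applies: -109.1 × 5/9 = -60.6111°C.
Final Celsius temperature: 36.0000 - 60.6111 = -24.6111°C.
In kelvin: -24.6111 + 273.15 = 248.54 K.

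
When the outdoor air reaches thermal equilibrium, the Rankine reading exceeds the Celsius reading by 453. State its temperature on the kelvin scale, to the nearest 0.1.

Let x be the Rankine reading; then the Celsius reading is 5/9·x - 273.15.
(5/9·x - 273.15) - x = -453  ⇒  (-4/9)·x = -179.85  ⇒  x = 404.6625°R.
In Celsius: (404.6625 - 491.67) × 5/9 = -48.3375°C.
In kelvin: -48.3375 + 273.15 = 224.8 K.

224.8 K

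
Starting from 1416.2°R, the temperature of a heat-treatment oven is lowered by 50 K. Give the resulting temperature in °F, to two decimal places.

866.53°F

Initial temperature in Celsius: (1416.2 - 491.67) × 5/9 = 513.6278°C.
The 50 K change is an interval; Kelvin and Celsius degrees are the same size, so ΔC = -50°C.
Final Celsius temperature: 513.6278 - 50.0000 = 463.6278°C.
In Fahrenheit: 463.6278 × 1.8 + 32 = 866.53°F.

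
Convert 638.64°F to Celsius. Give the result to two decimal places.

In Celsius: (638.64 - 32) × 5/9 = 337.0222°C.

337.02°C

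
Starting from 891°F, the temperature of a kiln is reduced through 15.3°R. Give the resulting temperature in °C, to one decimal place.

Initial temperature in Celsius: (891 - 32) × 5/9 = 477.2222°C.
The 15.3°R change is an interval, so only the factor 5/9 applies: -15.3 × 5/9 = -8.5000°C.
Final Celsius temperature: 477.2222 - 8.5000 = 468.7222°C.

468.7°C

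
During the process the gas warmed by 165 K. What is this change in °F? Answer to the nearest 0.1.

297.0°F

Only the scale ratio 1.8 matters for a change in temperature.
165 × 1.8 = 297.0.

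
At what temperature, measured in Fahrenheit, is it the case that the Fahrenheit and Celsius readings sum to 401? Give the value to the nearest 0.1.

Let F be the Fahrenheit reading. The Celsius reading is C = 5/9·F - 17.7778.
Require F + C = 401: (14/9)·F - 17.7778 = 401.
F = (401 + 17.7778) / (14/9) = 269.2.

269.2°F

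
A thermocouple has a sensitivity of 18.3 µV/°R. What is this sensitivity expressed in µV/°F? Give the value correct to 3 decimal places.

18.300 µV/°F

The quantity depends on a temperature interval, so only the ratio of degree sizes applies; the offset between the scales is irrelevant.
A change of 1°F is a change of 1°R, so per °F the value is 18.3 × 1 = 18.300.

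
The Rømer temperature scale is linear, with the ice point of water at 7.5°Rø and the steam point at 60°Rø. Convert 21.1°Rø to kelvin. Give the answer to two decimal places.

299.05 K

Linear interpolation between the fixed points: C = (21.1 - 7.5) × 100 / (60 - 7.5) = 25.9048°C.
Then 25.9048 + 273.15 = 299.05 K.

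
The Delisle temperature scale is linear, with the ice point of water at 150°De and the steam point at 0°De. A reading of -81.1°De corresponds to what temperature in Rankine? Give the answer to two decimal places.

768.99°R

Linear interpolation between the fixed points: C = (-81.1 - 150) × 100 / (0 - 150) = 154.0667°C.
Then 154.0667 × 1.8 + 491.67 = 768.99°R.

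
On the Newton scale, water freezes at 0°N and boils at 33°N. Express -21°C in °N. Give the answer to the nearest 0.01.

-6.93°N

Linearly onto the Newton scale: 0 + (-21.0000 / 100) × (33 - 0) = -6.93°N.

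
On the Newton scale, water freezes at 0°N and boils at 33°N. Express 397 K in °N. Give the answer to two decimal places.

40.87°N

First in Celsius: 397 - 273.15 = 123.8500°C.
Linearly onto the Newton scale: 0 + (123.8500 / 100) × (33 - 0) = 40.87°N.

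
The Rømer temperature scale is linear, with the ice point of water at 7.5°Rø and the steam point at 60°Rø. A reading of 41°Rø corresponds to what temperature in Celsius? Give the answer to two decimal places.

63.81°C

Linear interpolation between the fixed points: C = (41 - 7.5) × 100 / (60 - 7.5) = 63.8095°C.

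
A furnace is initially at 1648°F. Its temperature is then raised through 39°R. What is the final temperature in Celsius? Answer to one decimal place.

919.4°C

Initial temperature in Celsius: (1648 - 32) × 5/9 = 897.7778°C.
The 39°R change is an interval, so only the factor 5/9 applies: +39 × 5/9 = +21.6667°C.
Final Celsius temperature: 897.7778 + 21.6667 = 919.4444°C.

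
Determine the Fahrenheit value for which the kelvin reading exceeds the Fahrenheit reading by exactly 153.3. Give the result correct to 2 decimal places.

Let F be the Fahrenheit reading. The kelvin reading is K = 5/9·F + 255.372.
Require K - F = 153.3: (-4/9)·F + 255.372 = 153.3.
F = (153.3 - 255.372) / (-4/9) = 229.66.

229.66°F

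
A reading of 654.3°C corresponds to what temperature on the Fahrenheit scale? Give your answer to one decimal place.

In Fahrenheit: 654.3000 × 1.8 + 32 = 1209.7°F.

1209.7°F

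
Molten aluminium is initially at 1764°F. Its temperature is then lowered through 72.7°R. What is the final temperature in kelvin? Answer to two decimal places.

1194.98 K

Initial temperature in Celsius: (1764 - 32) × 5/9 = 962.2222°C.
The 72.7°R change is an interval, so only the factor 5/9 applies: -72.7 × 5/9 = -40.3889°C.
Final Celsius temperature: 962.2222 - 40.3889 = 921.8333°C.
In kelvin: 921.8333 + 273.15 = 1194.98 K.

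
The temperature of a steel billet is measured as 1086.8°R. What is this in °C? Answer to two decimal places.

In Celsius: (1086.8 - 491.67) × 5/9 = 330.6278°C.

330.63°C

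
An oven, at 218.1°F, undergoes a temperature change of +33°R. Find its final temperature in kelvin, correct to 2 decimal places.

Initial temperature in Celsius: (218.1 - 32) × 5/9 = 103.3889°C.
The 33°R change is an interval, so only the factor 5/9 applies: +33 × 5/9 = +18.3333°C.
Final Celsius temperature: 103.3889 + 18.3333 = 121.7222°C.
In kelvin: 121.7222 + 273.15 = 394.87 K.

394.87 K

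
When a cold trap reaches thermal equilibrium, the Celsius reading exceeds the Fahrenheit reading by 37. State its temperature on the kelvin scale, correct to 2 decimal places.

186.90 K

Let x be the Celsius reading; then the Fahrenheit reading is 1.8·x + 32.
(1.8·x + 32) - x = -37  ⇒  (0.8)·x = -69  ⇒  x = -86.2500°C.
In kelvin: -86.2500 + 273.15 = 186.90 K.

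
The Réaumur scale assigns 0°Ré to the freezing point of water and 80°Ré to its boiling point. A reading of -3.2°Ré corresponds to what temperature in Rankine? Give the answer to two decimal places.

484.47°R

Linear interpolation between the fixed points: C = (-3.2 - 0) × 100 / (80 - 0) = -4.0000°C.
Then -4.0000 × 1.8 + 491.67 = 484.47°R.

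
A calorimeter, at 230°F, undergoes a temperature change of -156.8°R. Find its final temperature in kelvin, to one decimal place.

296.0 K

Initial temperature in Celsius: (230 - 32) × 5/9 = 110.0000°C.
The 156.8°R change is an interval, so only the factor 5/9 applies: -156.8 × 5/9 = -87.1111°C.
Final Celsius temperature: 110.0000 - 87.1111 = 22.8889°C.
In kelvin: 22.8889 + 273.15 = 296.0 K.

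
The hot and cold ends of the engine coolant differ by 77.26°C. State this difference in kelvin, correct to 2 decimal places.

77.26 K

Celsius and kelvin degrees are the same size, so the interval is unchanged: 77.26.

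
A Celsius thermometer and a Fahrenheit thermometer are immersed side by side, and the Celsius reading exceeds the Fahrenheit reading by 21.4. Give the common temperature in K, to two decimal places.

Let x be the Celsius reading; then the Fahrenheit reading is 1.8·x + 32.
(1.8·x + 32) - x = -21.4  ⇒  (0.8)·x = -53.4  ⇒  x = -66.7500°C.
In kelvin: -66.7500 + 273.15 = 206.40 K.

206.40 K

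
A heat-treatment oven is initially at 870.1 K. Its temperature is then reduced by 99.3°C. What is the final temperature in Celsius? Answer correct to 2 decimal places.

497.65°C

Initial temperature in Celsius: 870.1 - 273.15 = 596.9500°C.
Final Celsius temperature: 596.9500 - 99.3000 = 497.6500°C.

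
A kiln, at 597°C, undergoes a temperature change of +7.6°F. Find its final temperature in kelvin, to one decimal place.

The 7.6°F change is an interval, so only the factor 5/9 applies: +7.6 × 5/9 = +4.2222°C.
Final Celsius temperature: 597.0000 + 4.2222 = 601.2222°C.
In kelvin: 601.2222 + 273.15 = 874.4 K.

874.4 K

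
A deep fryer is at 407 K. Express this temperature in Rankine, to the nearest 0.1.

In Celsius: 407 - 273.15 = 133.8500°C.
In Rankine: 133.8500 × 1.8 + 491.67 = 732.6°R.

732.6°R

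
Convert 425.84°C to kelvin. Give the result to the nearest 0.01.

698.99 K

In kelvin: 425.8400 + 273.15 = 698.99 K.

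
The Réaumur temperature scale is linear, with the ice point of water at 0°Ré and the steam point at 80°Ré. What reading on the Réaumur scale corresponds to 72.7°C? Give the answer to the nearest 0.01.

58.16°Ré

Linearly onto the Réaumur scale: 0 + (72.7000 / 100) × (80 - 0) = 58.16°Ré.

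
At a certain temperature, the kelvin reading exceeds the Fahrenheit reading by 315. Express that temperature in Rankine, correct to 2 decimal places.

325.51°R

Let x be the Fahrenheit reading; then the kelvin reading is 5/9·x + 255.372.
(5/9·x + 255.372) - x = 315  ⇒  (-4/9)·x = 59.6278  ⇒  x = -134.1625°F.
In Celsius: (-134.1625 - 32) × 5/9 = -92.3125°C.
In Rankine: -92.3125 × 1.8 + 491.67 = 325.51°R.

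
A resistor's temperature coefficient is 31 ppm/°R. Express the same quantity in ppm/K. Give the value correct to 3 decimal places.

55.800 ppm/K

The quantity depends on a temperature interval, so only the ratio of degree sizes applies; the offset between the scales is irrelevant.
A change of 1 K is a change of 1.8°R, so per K the value is 31 × 1.8 = 55.800.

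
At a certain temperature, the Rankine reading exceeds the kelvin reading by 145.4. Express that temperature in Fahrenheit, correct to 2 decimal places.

-132.52°F

Let x be the Rankine reading; then the kelvin reading is 5/9·x.
(5/9·x) - x = -145.4  ⇒  (-4/9)·x = -145.4  ⇒  x = 327.1500°R.
In Celsius: (327.15 - 491.67) × 5/9 = -91.4000°C.
In Fahrenheit: -91.4000 × 1.8 + 32 = -132.52°F.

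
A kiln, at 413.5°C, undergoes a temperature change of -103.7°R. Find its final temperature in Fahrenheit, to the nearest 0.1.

The 103.7°R change is an interval, so only the factor 5/9 applies: -103.7 × 5/9 = -57.6111°C.
Final Celsius temperature: 413.5000 - 57.6111 = 355.8889°C.
In Fahrenheit: 355.8889 × 1.8 + 32 = 672.6°F.

672.6°F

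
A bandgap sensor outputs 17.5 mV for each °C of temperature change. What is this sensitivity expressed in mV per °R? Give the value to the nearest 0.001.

9.722 mV per °R

The quantity depends on a temperature interval, so only the ratio of degree sizes applies; the offset between the scales is irrelevant.
A change of 1°R is a change of 5/9°C, so per °R the value is 17.5 × 5/9 = 9.722.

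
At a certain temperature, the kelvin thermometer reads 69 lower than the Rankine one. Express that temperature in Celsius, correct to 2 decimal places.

Let x be the Rankine reading; then the kelvin reading is 5/9·x.
(5/9·x) - x = -69  ⇒  (-4/9)·x = -69  ⇒  x = 155.2500°R.
In Celsius: (155.25 - 491.67) × 5/9 = -186.90°C.

-186.90°C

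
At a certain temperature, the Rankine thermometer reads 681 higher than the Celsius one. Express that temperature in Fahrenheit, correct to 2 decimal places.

Let x be the Celsius reading; then the Rankine reading is 1.8·x + 491.67.
(1.8·x + 491.67) - x = 681  ⇒  (0.8)·x = 189.33  ⇒  x = 236.6625°C.
In Fahrenheit: 236.6625 × 1.8 + 32 = 457.99°F.

457.99°F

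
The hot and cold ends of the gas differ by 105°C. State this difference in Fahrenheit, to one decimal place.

Only the scale ratio 1.8 matters for a change in temperature.
105 × 1.8 = 189.0.

189.0°F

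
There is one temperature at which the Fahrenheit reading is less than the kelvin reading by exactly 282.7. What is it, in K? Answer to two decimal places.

221.21 K

Let K be the kelvin reading. The Fahrenheit reading is F = 1.8·K - 459.67.
Require F - K = -282.7: (0.8)·K - 459.67 = -282.7.
K = (-282.7 + 459.67) / (0.8) = 221.21.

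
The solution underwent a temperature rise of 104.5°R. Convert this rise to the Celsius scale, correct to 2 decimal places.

Only the scale ratio 5/9 matters for a change in temperature.
104.5 × 5/9 = 58.06.

58.06°C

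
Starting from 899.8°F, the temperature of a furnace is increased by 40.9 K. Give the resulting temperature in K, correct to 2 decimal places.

Initial temperature in Celsius: (899.8 - 32) × 5/9 = 482.1111°C.
The 40.9 K change is an interval; Kelvin and Celsius degrees are the same size, so ΔC = +40.9°C.
Final Celsius temperature: 482.1111 + 40.9000 = 523.0111°C.
In kelvin: 523.0111 + 273.15 = 796.16 K.

796.16 K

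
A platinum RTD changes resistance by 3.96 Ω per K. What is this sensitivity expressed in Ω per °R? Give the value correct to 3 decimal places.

Since only a temperature interval is involved, the additive offset between the scales drops out.
A change of 1°R is a change of 5/9 K, so per °R the value is 3.96 × 5/9 = 2.200.

2.200 Ω per °R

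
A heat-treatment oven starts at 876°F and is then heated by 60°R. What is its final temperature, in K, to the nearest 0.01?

Initial temperature in Celsius: (876 - 32) × 5/9 = 468.8889°C.
The 60°R change is an interval, so only the factor 5/9 applies: +60 × 5/9 = +33.3333°C.
Final Celsius temperature: 468.8889 + 33.3333 = 502.2222°C.
In kelvin: 502.2222 + 273.15 = 775.37 K.

775.37 K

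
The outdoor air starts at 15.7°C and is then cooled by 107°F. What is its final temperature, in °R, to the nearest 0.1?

412.9°R

The 107°F change is an interval, so only the factor 5/9 applies: -107 × 5/9 = -59.4444°C.
Final Celsius temperature: 15.7000 - 59.4444 = -43.7444°C.
In Rankine: -43.7444 × 1.8 + 491.67 = 412.9°R.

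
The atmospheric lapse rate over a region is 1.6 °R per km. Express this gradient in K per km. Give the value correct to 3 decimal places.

0.889 K/km

The quantity depends on a temperature interval, so only the ratio of degree sizes applies; the offset between the scales is irrelevant.
A change of 1°R is a change of 5/9 K, so 1.6 × 5/9 = 0.889.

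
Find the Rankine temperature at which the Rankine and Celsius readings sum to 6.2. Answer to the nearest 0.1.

Let R be the Rankine reading. The Celsius reading is C = 5/9·R - 273.15.
Require R + C = 6.2: (14/9)·R - 273.15 = 6.2.
R = (6.2 + 273.15) / (14/9) = 179.6.

179.6°R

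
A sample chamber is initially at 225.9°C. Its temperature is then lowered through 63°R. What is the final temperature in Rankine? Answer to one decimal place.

The 63°R change is an interval, so only the factor 5/9 applies: -63 × 5/9 = -35.0000°C.
Final Celsius temperature: 225.9000 - 35.0000 = 190.9000°C.
In Rankine: 190.9000 × 1.8 + 491.67 = 835.3°R.

835.3°R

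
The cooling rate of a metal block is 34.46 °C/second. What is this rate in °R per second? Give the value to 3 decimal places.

The quantity depends on a temperature interval, so only the ratio of degree sizes applies; the offset between the scales is irrelevant.
A change of 1°C is a change of 1.8°R, so 34.46 × 1.8 = 62.028.

62.028 °R/second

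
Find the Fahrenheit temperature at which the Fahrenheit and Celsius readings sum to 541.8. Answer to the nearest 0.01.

359.73°F

Let F be the Fahrenheit reading. The Celsius reading is C = 5/9·F - 17.7778.
Require F + C = 541.8: (14/9)·F - 17.7778 = 541.8.
F = (541.8 + 17.7778) / (14/9) = 359.73.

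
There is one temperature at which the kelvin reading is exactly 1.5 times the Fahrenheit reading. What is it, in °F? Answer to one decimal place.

270.4°F

Let F be the Fahrenheit reading. The kelvin reading is K = 5/9·F + 255.372.
Require K = 1.5·F: 5/9·F + 255.372 = 1.5·F.
(-17/18)·F = -255.372  ⇒  F = 270.4.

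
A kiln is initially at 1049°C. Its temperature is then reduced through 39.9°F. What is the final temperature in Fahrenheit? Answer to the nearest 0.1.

The 39.9°F change is an interval, so only the factor 5/9 applies: -39.9 × 5/9 = -22.1667°C.
Final Celsius temperature: 1049.0000 - 22.1667 = 1026.8333°C.
In Fahrenheit: 1026.8333 × 1.8 + 32 = 1880.3°F.

1880.3°F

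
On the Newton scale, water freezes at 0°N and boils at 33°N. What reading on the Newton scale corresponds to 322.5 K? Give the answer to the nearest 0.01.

16.29°N

First in Celsius: 322.5 - 273.15 = 49.3500°C.
Linearly onto the Newton scale: 0 + (49.3500 / 100) × (33 - 0) = 16.29°N.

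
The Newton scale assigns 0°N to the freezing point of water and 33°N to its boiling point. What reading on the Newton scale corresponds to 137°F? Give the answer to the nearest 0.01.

First in Celsius: (137 - 32) × 5/9 = 58.3333°C.
Linearly onto the Newton scale: 0 + (58.3333 / 100) × (33 - 0) = 19.25°N.

19.25°N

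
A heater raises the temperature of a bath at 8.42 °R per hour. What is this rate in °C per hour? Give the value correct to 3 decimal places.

Since only a temperature interval is involved, the additive offset between the scales drops out.
A change of 1°R is a change of 5/9°C, so 8.42 × 5/9 = 4.678.

4.678 °C/hour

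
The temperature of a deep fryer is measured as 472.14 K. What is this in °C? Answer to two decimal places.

198.99°C

In Celsius: 472.14 - 273.15 = 198.9900°C.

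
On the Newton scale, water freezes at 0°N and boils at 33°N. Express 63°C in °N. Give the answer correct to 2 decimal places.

Linearly onto the Newton scale: 0 + (63.0000 / 100) × (33 - 0) = 20.79°N.

20.79°N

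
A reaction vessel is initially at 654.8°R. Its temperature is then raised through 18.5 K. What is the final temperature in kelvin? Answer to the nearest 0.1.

382.3 K

Initial temperature in Celsius: (654.8 - 491.67) × 5/9 = 90.6278°C.
The 18.5 K change is an interval; Kelvin and Celsius degrees are the same size, so ΔC = +18.5°C.
Final Celsius temperature: 90.6278 + 18.5000 = 109.1278°C.
In kelvin: 109.1278 + 273.15 = 382.3 K.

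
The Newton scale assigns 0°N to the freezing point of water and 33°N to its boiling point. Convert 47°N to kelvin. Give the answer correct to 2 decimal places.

415.57 K

Linear interpolation between the fixed points: C = (47 - 0) × 100 / (33 - 0) = 142.4242°C.
Then 142.4242 + 273.15 = 415.57 K.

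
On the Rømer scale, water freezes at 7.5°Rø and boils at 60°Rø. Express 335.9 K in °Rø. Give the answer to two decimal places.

First in Celsius: 335.9 - 273.15 = 62.7500°C.
Linearly onto the Rømer scale: 7.5 + (62.7500 / 100) × (60 - 7.5) = 40.44°Rø.

40.44°Rø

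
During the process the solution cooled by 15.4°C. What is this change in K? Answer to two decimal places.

15.40 K

Celsius and kelvin degrees are the same size, so the interval is unchanged: 15.40.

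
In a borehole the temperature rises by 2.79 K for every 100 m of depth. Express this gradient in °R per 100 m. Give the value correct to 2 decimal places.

5.02 °R/100 m

The quantity depends on a temperature interval, so only the ratio of degree sizes applies; the offset between the scales is irrelevant.
A change of 1 K is a change of 1.8°R, so 2.79 × 1.8 = 5.02.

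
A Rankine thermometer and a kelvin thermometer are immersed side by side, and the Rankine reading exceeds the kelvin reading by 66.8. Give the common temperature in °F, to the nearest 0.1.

-309.4°F

Let x be the Rankine reading; then the kelvin reading is 5/9·x.
(5/9·x) - x = -66.8  ⇒  (-4/9)·x = -66.8  ⇒  x = 150.3000°R.
In Celsius: (150.3 - 491.67) × 5/9 = -189.6500°C.
In Fahrenheit: -189.6500 × 1.8 + 32 = -309.4°F.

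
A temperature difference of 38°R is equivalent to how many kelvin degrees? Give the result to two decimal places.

An interval of 1°R corresponds to 5/9 K.
38 × 5/9 = 21.11.

21.11 K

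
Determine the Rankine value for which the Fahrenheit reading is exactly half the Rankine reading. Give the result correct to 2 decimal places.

Let R be the Rankine reading. The Fahrenheit reading is F = 1·R - 459.67.
Require F = 0.5·R: 1·R - 459.67 = 0.5·R.
(0.5)·R = 459.67  ⇒  R = 919.34.

919.34°R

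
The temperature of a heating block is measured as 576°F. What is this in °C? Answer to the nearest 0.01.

302.22°C

In Celsius: (576 - 32) × 5/9 = 302.2222°C.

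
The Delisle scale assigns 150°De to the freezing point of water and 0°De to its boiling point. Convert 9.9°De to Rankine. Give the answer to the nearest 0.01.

659.79°R

Linear interpolation between the fixed points: C = (9.9 - 150) × 100 / (0 - 150) = 93.4000°C.
Then 93.4000 × 1.8 + 491.67 = 659.79°R.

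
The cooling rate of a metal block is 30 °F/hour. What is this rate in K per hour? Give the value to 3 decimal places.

16.667 K/hour

Since only a temperature interval is involved, the additive offset between the scales drops out.
A change of 1°F is a change of 5/9 K, so 30 × 5/9 = 16.667.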